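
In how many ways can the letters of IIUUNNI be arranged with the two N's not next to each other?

There are 7!/(3!·2!·2!) = 210 arrangements of IIUUNNI in total.
If the two N's are adjacent, glue them into one block, leaving 6 items to arrange: (6)!/(3!·2!) = 60 ways.
Subtracting, 210 − 60 = 150 arrangements keep the N's apart.

150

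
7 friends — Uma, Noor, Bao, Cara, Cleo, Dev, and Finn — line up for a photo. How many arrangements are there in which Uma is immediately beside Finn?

1440

Place the 5 others and the Uma-Finn pair as 6 objects in a line; the pair has 2 internal arrangements.
That gives 2 × 6! = 2 × 720 = 1440.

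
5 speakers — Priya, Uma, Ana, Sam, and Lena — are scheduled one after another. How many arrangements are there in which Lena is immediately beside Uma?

48

Glue Lena and Uma into one block (2 internal orders), leaving 4 units to arrange in a row.
That gives 2 × 4! = 2 × 24 = 48.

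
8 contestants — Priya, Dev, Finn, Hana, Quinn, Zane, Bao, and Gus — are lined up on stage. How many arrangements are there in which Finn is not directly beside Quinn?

Of the 8! = 40320 arrangements, those with Finn and Quinn adjacent number 2 × 7! = 10080 (treat the pair as a block with 2 internal orders).
So 40320 − 10080 = 30240 arrangements keep them apart.

30240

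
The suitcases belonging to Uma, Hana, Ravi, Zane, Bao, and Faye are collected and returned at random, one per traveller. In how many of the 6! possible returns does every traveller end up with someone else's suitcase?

265

Count assignments avoiding every fixed point. For any j of the 6 travellers fixed to their own suitcase, the other 6−j can be arranged in (6−j)! ways.
By inclusion–exclusion this is Σ_{j=0}^{6} (−1)^j C(6,j)·(6−j)!.
Computing: 720 − 720 + 360 − 120 + 30 − 6 + 1 = 265.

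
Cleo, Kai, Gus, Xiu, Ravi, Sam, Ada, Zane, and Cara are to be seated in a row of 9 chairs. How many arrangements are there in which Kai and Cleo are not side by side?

Of the 9! = 362880 arrangements, those with Kai and Cleo adjacent number 2 × 8! = 80640 (treat the pair as a block with 2 internal orders).
Complementary counting: 362880 − 80640 = 282240.

282240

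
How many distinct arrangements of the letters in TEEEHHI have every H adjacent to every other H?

Treat the 2 copies of H as a single block. The multiset to arrange is then {HH, E, E, E, I, T}, 6 items in all.
That gives (6)!/(3!) = 120 arrangements.

120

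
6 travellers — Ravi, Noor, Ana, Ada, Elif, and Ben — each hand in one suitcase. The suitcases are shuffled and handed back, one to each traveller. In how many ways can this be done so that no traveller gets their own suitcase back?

Count assignments avoiding every fixed point. For any j of the 6 travellers fixed to their own suitcase, the other 6−j can be arranged in (6−j)! ways.
By inclusion–exclusion this is Σ_{j=0}^{6} (−1)^j C(6,j)·(6−j)!.
Computing: 720 − 720 + 360 − 120 + 30 − 6 + 1 = 265.

265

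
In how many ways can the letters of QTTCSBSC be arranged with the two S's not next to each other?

3780

There are 8!/(2!·2!·2!) = 5040 arrangements of QTTCSBSC in total.
Arrangements with the S's together: treat SS as one letter, giving (7)!/(2!·2!) = 1260.
Subtracting, 5040 − 1260 = 3780 arrangements keep the S's apart.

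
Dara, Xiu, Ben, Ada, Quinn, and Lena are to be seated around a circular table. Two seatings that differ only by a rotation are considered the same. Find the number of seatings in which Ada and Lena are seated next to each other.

Glue Ada and Lena into a block (2 internal orders). Seating 5 units around a circle gives (4)! arrangements.
So 2 × (4)! = 2 × 24 = 48.

48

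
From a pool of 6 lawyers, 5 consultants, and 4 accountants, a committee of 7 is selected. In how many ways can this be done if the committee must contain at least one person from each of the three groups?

5949

With no constraint there are C(15,7) = 6435 possible selections.
Subtract selections that omit an entire group: no lawyers → C(9,7) = 36; no consultants → C(10,7) = 120; no accountants → C(11,7) = 330.
Add back selections omitting two groups (i.e. drawn from a single group): C(6,7) + C(5,7) + C(4,7) = 0.
By inclusion–exclusion: 6435 − 486 + 0 = 5949.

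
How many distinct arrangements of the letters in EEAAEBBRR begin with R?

With the first slot taken by R, it remains to arrange the other 8 letters (EEAAEBBR).
Those 8 letters have A appearing twice, B appearing twice, and E appearing 3 times, giving (8)!/(3!·2!·2!) = 1680.

1680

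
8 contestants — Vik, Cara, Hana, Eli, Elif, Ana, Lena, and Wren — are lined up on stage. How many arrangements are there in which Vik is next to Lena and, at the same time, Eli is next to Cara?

Treat {Vik,Lena} as one block (2 orders) and {Eli,Cara} as another (2 orders).
That leaves 6 units to arrange: 2 × 2 × 6! = 4 × 720 = 2880.

2880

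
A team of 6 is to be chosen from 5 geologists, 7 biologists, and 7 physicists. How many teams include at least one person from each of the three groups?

22295

Total 6-person selections from all 19: C(19,6) = 27132.
Selections missing a whole group: no geologists → C(14,6) = 3003; no biologists → C(12,6) = 924; no physicists → C(12,6) = 924.
Add back selections omitting two groups (i.e. drawn from a single group): C(5,6) + C(7,6) + C(7,6) = 14.
By inclusion–exclusion: 27132 − 4851 + 14 = 22295.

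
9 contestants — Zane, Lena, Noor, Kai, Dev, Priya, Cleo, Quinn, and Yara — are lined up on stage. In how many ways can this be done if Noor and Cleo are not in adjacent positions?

282240

Of the 9! = 362880 arrangements, those with Noor and Cleo adjacent number 2 × 8! = 80640 (treat the pair as a block with 2 internal orders).
So 362880 − 80640 = 282240 arrangements keep them apart.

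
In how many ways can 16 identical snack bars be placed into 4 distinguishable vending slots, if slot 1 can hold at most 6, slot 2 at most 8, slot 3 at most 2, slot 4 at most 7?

84

Without the upper bounds there are C(19,3) = 969 ways to split 16 among 4 vending slots.
Subtract solutions that violate a single cap (substitute x_i' = x_i − (cap_i+1)): x_1 ≥ 7 gives C(12,3) = 220; x_2 ≥ 9 gives C(10,3) = 120; x_3 ≥ 3 gives C(16,3) = 560; x_4 ≥ 8 gives C(11,3) = 165. Together 1065.
Add back pairs where two caps are both exceeded: 1 + 84 + 4 + 35 + 0 + 56 = 180.
By inclusion–exclusion the count is 969 − 1065 + 180 = 84.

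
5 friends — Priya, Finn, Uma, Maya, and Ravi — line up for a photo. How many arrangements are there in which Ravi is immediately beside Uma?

Treat {Ravi, Uma} as a single unit. There are 4 units to order, and the pair itself can be ordered 2 ways.
So the count is 2·(4)! = 48.

48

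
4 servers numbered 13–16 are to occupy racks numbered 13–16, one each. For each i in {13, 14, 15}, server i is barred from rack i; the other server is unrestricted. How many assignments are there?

Let Aᵢ (for i ∈ {13, 14, 15}) be the placements that put server i in its forbidden rack. Any j of these fix j positions, leaving (4−j)! ways to fill the rest, and there are C(3,j) ways to pick which j.
By inclusion–exclusion, the number of valid placements is Σ_{j=0}^{3} (−1)^j C(3,j)·(4−j)!.
Computing: 24 − 18 + 6 − 1 = 11.

11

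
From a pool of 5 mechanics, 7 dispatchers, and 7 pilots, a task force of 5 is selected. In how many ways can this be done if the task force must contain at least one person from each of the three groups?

8085

Unrestricted: C(19,5) = 11628 ways to pick any 5 of the 19.
Selections missing a whole group: no mechanics → C(14,5) = 2002; no dispatchers → C(12,5) = 792; no pilots → C(12,5) = 792.
Add back selections omitting two groups (i.e. drawn from a single group): C(5,5) + C(7,5) + C(7,5) = 43.
By inclusion–exclusion: 11628 − 3586 + 43 = 8085.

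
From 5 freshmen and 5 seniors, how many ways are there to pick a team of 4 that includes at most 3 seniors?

205

Split by how many seniors are chosen (0 through 3).
Sum: C(5,0)·C(5,4) + C(5,1)·C(5,3) + C(5,2)·C(5,2) + C(5,3)·C(5,1) = 5 + 50 + 100 + 50 = 205.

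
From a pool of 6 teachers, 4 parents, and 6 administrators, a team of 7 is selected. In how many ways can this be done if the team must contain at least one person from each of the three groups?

With no constraint there are C(16,7) = 11440 possible selections.
Subtract selections that omit an entire group: no teachers → C(10,7) = 120; no parents → C(12,7) = 792; no administrators → C(10,7) = 120.
Add back selections omitting two groups (i.e. drawn from a single group): C(6,7) + C(4,7) + C(6,7) = 0.
By inclusion–exclusion: 11440 − 1032 + 0 = 10408.

10408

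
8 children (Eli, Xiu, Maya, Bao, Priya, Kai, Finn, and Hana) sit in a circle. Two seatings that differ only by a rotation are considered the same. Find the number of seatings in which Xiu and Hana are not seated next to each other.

3600

All circular seatings of 8 people number (7)! = 5040.
Seatings with Xiu beside Hana: treat them as a block with 2 internal orders, giving 2 × (6)! = 1440.
Subtracting, 5040 − 1440 = 3600.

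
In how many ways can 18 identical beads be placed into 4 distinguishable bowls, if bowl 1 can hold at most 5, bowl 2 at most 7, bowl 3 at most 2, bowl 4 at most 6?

10

Ignoring the caps, the number of non-negative solutions to x_1+…+x_4 = 18 is C(21,3) = 1330.
Subtract solutions that violate a single cap (substitute x_i' = x_i − (cap_i+1)): x_1 ≥ 6 gives C(15,3) = 455; x_2 ≥ 8 gives C(13,3) = 286; x_3 ≥ 3 gives C(18,3) = 816; x_4 ≥ 7 gives C(14,3) = 364. Together 1921.
Add back pairs where two caps are both exceeded: 35 + 220 + 56 + 120 + 20 + 165 = 616.
Subtract triples: 4 + 0 + 10 + 1 = 15.
By inclusion–exclusion the count is 1330 − 1921 + 616 − 15 = 10.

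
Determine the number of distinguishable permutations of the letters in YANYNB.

Letter multiplicities in YANYNB: A×1, B×1, N×2, Y×2.
The number of distinct arrangements is 6!/(2!·2!) = 720/4 = 180.

180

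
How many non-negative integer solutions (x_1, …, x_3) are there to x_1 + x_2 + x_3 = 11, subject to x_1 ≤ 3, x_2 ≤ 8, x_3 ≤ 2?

By stars and bars, unrestricted non-negative solutions to x_1+…+x_3 = 11 number C(11+2,2) = 78.
Subtract solutions that violate a single cap (substitute x_i' = x_i − (cap_i+1)): x_1 ≥ 4 gives C(9,2) = 36; x_2 ≥ 9 gives C(4,2) = 6; x_3 ≥ 3 gives C(10,2) = 45. Together 87.
Add back pairs where two caps are both exceeded: 0 + 15 + 0 = 15.
By inclusion–exclusion the count is 78 − 87 + 15 = 6.

6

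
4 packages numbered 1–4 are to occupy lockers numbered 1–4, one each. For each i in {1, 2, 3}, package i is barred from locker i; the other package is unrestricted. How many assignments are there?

11

Let Aᵢ (for i ∈ {1, 2, 3}) be the placements that put package i in its forbidden locker. Any j of these fix j positions, leaving (4−j)! ways to fill the rest, and there are C(3,j) ways to pick which j.
By inclusion–exclusion, the number of valid placements is Σ_{j=0}^{3} (−1)^j C(3,j)·(4−j)!.
Computing: 24 − 18 + 6 − 1 = 11.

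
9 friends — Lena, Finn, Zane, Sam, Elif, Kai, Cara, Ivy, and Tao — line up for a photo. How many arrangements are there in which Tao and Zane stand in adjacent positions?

Treat {Tao, Zane} as a single unit. There are 8 units to order, and the pair itself can be ordered 2 ways.
That gives 2 × 8! = 2 × 40320 = 80640.

80640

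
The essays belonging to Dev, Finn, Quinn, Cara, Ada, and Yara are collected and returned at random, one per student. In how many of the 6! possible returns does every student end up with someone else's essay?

265

Let Aᵢ be the assignments in which student i gets their own essay. We want the size of the complement of A₁∪…∪A_6.
By inclusion–exclusion this is Σ_{j=0}^{6} (−1)^j C(6,j)·(6−j)!.
Computing: 720 − 720 + 360 − 120 + 30 − 6 + 1 = 265.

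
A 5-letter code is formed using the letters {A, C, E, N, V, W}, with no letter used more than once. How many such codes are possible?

720

With no repetition, fill the 5 letters in order: 6 choices, then 5, down to 2.
6 × 5 × 4 × 3 × 2 = 720.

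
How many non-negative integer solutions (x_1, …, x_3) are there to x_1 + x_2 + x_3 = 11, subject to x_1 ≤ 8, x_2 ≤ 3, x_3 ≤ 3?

10

Ignoring the caps, the number of non-negative solutions to x_1+…+x_3 = 11 is C(13,2) = 78.
Subtract solutions that violate a single cap (substitute x_i' = x_i − (cap_i+1)): x_1 ≥ 9 gives C(4,2) = 6; x_2 ≥ 4 gives C(9,2) = 36; x_3 ≥ 4 gives C(9,2) = 36. Together 78.
Add back pairs where two caps are both exceeded: 0 + 0 + 10 = 10.
By inclusion–exclusion the count is 78 − 78 + 10 = 10.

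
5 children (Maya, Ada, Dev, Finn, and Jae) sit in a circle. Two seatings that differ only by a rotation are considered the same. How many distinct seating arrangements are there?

Seat Maya anywhere (absorbing the rotational symmetry), then permute the other 4: (4)! = 24.

24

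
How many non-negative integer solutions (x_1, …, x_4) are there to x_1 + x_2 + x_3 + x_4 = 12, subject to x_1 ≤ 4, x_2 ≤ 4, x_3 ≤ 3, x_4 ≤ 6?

50

By stars and bars, unrestricted non-negative solutions to x_1+…+x_4 = 12 number C(12+3,3) = 455.
Subtract solutions that violate a single cap (substitute x_i' = x_i − (cap_i+1)): x_1 ≥ 5 gives C(10,3) = 120; x_2 ≥ 5 gives C(10,3) = 120; x_3 ≥ 4 gives C(11,3) = 165; x_4 ≥ 7 gives C(8,3) = 56. Together 461.
Add back pairs where two caps are both exceeded: 10 + 20 + 1 + 20 + 1 + 4 = 56.
By inclusion–exclusion the count is 455 − 461 + 56 = 50.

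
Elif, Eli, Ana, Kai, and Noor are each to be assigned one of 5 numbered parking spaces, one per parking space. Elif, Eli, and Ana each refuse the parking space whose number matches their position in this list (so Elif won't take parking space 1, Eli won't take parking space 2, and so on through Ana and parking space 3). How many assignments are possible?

Let Aᵢ (for i ∈ {1, 2, 3}) be the placements that put person i in their forbidden parking space. Any j of these fix j positions, leaving (5−j)! ways to fill the rest, and there are C(3,j) ways to pick which j.
By inclusion–exclusion, the number of valid placements is Σ_{j=0}^{3} (−1)^j C(3,j)·(5−j)!.
Computing: 120 − 72 + 18 − 2 = 64.

64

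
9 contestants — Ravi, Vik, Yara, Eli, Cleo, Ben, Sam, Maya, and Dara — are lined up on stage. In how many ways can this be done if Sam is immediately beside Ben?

Glue Sam and Ben into one block (2 internal orders), leaving 8 units to arrange in a row.
That gives 2 × 8! = 2 × 40320 = 80640.

80640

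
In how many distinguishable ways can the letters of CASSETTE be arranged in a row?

5040

The 8 letters of CASSETTE have repeats: E appearing twice, S appearing twice, and T appearing twice.
The number of distinct arrangements is 8!/(2!·2!·2!) = 40320/8 = 5040.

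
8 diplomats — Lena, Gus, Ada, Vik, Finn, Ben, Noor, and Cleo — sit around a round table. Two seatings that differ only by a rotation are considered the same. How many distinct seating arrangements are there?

5040

Around a circle, 8 distinct people have 8!/8 = (7)! = 5040 rotationally distinct seatings.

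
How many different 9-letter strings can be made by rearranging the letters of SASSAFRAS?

2520

Letter multiplicities in SASSAFRAS: A×3, F×1, R×1, S×4.
The number of distinct arrangements is 9!/(4!·3!) = 362880/144 = 2520.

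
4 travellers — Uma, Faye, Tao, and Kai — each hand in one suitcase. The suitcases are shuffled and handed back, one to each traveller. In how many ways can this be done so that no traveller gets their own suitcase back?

Count assignments avoiding every fixed point. For any j of the 4 travellers fixed to their own suitcase, the other 4−j can be arranged in (4−j)! ways.
By inclusion–exclusion this is Σ_{j=0}^{4} (−1)^j C(4,j)·(4−j)!.
Computing: 24 − 24 + 12 − 4 + 1 = 9.

9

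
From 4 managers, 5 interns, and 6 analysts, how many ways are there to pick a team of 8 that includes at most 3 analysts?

Split by how many analysts are chosen (0 through 3).
Sum: C(6,0)·C(9,8) + C(6,1)·C(9,7) + C(6,2)·C(9,6) + C(6,3)·C(9,5) = 9 + 216 + 1260 + 2520 = 4005.

4005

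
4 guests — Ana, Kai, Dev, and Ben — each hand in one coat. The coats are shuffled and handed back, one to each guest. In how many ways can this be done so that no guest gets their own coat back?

9

Count assignments avoiding every fixed point. For any j of the 4 guests fixed to their own coat, the other 4−j can be arranged in (4−j)! ways.
By inclusion–exclusion this is Σ_{j=0}^{4} (−1)^j C(4,j)·(4−j)!.
Computing: 24 − 24 + 12 − 4 + 1 = 9.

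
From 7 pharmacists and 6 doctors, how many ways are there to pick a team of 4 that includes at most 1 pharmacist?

Split by how many pharmacists are chosen (0 through 1).
Sum: C(7,0)·C(6,4) + C(7,1)·C(6,3) = 15 + 140 = 155.

155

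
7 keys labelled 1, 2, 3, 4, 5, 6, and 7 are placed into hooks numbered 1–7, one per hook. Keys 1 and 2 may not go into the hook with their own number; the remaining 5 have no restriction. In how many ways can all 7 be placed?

Let Aᵢ (for i ∈ {1, 2}) be the placements that put key i in its forbidden hook. Any j of these fix j positions, leaving (7−j)! ways to fill the rest, and there are C(2,j) ways to pick which j.
By inclusion–exclusion, the number of valid placements is Σ_{j=0}^{2} (−1)^j C(2,j)·(7−j)!.
Computing: 5040 − 1440 + 120 = 3720.

3720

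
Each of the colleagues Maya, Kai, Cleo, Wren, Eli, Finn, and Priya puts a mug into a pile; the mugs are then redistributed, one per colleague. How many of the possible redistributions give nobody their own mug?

1854

Let Aᵢ be the assignments in which colleague i gets their own mug. We want the size of the complement of A₁∪…∪A_7.
By inclusion–exclusion this is Σ_{j=0}^{7} (−1)^j C(7,j)·(7−j)!.
Computing: 5040 − 5040 + 2520 − 840 + 210 − 42 + 7 − 1 = 1854.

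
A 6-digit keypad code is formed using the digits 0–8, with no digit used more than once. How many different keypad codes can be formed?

60480

Choose and order 6 of the 9 symbols: the first digit has 9 options, the next 8, and so on down to 4.
9 × 8 × 7 × 6 × 5 × 4 = 60480.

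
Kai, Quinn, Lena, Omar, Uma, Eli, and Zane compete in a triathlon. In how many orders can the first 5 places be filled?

There are 7 choices for 1st place, 6 for 2nd, and so on down to 3 for position 5.
That gives 7 × 6 × 5 × 4 × 3 = 2520.

2520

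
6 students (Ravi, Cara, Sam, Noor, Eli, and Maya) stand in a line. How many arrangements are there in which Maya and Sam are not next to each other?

480

Of the 6! = 720 arrangements, those with Maya and Sam adjacent number 2 × 5! = 240 (treat the pair as a block with 2 internal orders).
Complementary counting: 720 − 240 = 480.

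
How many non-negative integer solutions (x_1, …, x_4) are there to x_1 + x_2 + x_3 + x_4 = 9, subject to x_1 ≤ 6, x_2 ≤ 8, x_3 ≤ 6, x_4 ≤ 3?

143

Ignoring the caps, the number of non-negative solutions to x_1+…+x_4 = 9 is C(12,3) = 220.
Subtract solutions that violate a single cap (substitute x_i' = x_i − (cap_i+1)): x_1 ≥ 7 gives C(5,3) = 10; x_2 ≥ 9 gives C(3,3) = 1; x_3 ≥ 7 gives C(5,3) = 10; x_4 ≥ 4 gives C(8,3) = 56. Together 77.
No two caps can be exceeded simultaneously, so the pair terms are all 0.
By inclusion–exclusion the count is 220 − 77 + 0 = 143.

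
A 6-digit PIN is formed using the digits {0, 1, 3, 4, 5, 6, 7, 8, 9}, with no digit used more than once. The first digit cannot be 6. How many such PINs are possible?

53760

The first digit has 9−1 = 8 choices (anything except 6).
The remaining 5 digits are filled from the other 8 symbols without repetition: 8 × 7 × 6 × 5 × 4 = 6720.
Total: 8 × 6720 = 53760.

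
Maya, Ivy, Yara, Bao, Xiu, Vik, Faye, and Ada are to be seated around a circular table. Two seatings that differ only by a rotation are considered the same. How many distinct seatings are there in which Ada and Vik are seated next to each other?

Glue Ada and Vik into a block (2 internal orders). Seating 7 units around a circle gives (6)! arrangements.
So 2 × (6)! = 2 × 720 = 1440.

1440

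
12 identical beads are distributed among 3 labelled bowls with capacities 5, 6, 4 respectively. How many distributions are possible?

By stars and bars, unrestricted non-negative solutions to x_1+…+x_3 = 12 number C(12+2,2) = 91.
Subtract solutions that violate a single cap (substitute x_i' = x_i − (cap_i+1)): x_1 ≥ 6 gives C(8,2) = 28; x_2 ≥ 7 gives C(7,2) = 21; x_3 ≥ 5 gives C(9,2) = 36. Together 85.
Add back pairs where two caps are both exceeded: 0 + 3 + 1 = 4.
By inclusion–exclusion the count is 91 − 85 + 4 = 10.

10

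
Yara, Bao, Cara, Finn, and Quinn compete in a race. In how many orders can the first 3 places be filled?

This is an ordered selection of 3 from 5: P(5,3).
That gives 5 × 4 × 3 = 60.

60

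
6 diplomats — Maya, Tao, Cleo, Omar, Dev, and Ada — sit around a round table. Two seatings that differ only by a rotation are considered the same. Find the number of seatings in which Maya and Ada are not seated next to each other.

All circular seatings of 6 people number (5)! = 120.
Those with Maya next to Ada: fuse the pair into one unit and seat 5 units around a circle — 2·(4)! = 48.
Subtracting, 120 − 48 = 72.

72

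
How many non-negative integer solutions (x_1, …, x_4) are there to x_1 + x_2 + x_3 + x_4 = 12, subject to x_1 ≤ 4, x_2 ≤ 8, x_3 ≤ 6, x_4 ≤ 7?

Ignoring the caps, the number of non-negative solutions to x_1+…+x_4 = 12 is C(15,3) = 455.
Subtract solutions that violate a single cap (substitute x_i' = x_i − (cap_i+1)): x_1 ≥ 5 gives C(10,3) = 120; x_2 ≥ 9 gives C(6,3) = 20; x_3 ≥ 7 gives C(8,3) = 56; x_4 ≥ 8 gives C(7,3) = 35. Together 231.
Add back pairs where two caps are both exceeded: 0 + 1 + 0 + 0 + 0 + 0 = 1.
By inclusion–exclusion the count is 455 − 231 + 1 = 225.

225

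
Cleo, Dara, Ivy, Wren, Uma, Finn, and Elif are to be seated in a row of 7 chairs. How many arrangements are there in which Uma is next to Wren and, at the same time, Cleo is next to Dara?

480

Treat {Uma,Wren} as one block (2 orders) and {Cleo,Dara} as another (2 orders).
That leaves 5 units to arrange: 2 × 2 × 5! = 4 × 120 = 480.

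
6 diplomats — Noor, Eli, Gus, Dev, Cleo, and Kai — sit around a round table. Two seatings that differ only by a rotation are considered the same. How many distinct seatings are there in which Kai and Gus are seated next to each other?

48

Treat {Kai, Gus} as one unit (2 internal orders) and seat the resulting 5 units around the table: (4)! circular arrangements.
So 2 × (4)! = 2 × 24 = 48.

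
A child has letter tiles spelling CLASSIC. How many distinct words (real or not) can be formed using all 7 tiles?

1260

The 7 letters of CLASSIC have repeats: C appearing twice and S appearing twice.
The number of distinct arrangements is 7!/(2!·2!) = 5040/4 = 1260.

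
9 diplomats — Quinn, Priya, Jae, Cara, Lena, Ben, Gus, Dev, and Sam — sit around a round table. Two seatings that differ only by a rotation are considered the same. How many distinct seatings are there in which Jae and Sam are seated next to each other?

Treat {Jae, Sam} as one unit (2 internal orders) and seat the resulting 8 units around the table: (7)! circular arrangements.
So 2 × (7)! = 2 × 5040 = 10080.

10080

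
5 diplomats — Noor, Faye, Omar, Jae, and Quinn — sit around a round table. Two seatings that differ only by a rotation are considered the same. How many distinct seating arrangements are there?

Fix one person's seat to break rotational symmetry; the remaining 4 people can be arranged in (4)! = 24 ways.

24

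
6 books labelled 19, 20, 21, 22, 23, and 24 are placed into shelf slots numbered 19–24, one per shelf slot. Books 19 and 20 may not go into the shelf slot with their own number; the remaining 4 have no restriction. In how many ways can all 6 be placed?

504

Let Aᵢ (for i ∈ {19, 20}) be the placements that put book i in its forbidden shelf slot. Any j of these fix j positions, leaving (6−j)! ways to fill the rest, and there are C(2,j) ways to pick which j.
By inclusion–exclusion, the number of valid placements is Σ_{j=0}^{2} (−1)^j C(2,j)·(6−j)!.
Computing: 720 − 240 + 24 = 504.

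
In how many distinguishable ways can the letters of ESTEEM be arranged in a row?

Letter multiplicities in ESTEEM: E×3, M×1, S×1, T×1.
The number of distinct arrangements is 6!/(3!) = 720/6 = 120.

120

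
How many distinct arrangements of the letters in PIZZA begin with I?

Fix I in the first position and arrange the remaining 4 letters.
Those 4 letters have Z appearing twice, giving (4)!/(2!) = 12.

12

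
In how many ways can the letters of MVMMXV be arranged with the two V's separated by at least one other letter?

Total arrangements of MVMMXV: 6!/(3!·2!) = 60.
Arrangements with the V's together: treat VV as one letter, giving (5)!/(3!) = 20.
Subtracting, 60 − 20 = 40 arrangements keep the V's apart.

40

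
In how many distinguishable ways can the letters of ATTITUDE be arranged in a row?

The 8 letters of ATTITUDE have repeats: T appearing 3 times.
So there are 8! / (3!) = 6720 distinguishable arrangements.

6720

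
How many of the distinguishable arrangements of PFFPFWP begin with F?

60

Fix F in the first position and arrange the remaining 6 letters.
Those 6 letters have F appearing twice and P appearing 3 times, giving (6)!/(3!·2!) = 60.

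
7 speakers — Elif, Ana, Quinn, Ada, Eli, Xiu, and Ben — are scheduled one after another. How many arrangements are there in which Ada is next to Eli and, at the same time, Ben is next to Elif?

480

Treat {Ada,Eli} as one block (2 orders) and {Ben,Elif} as another (2 orders).
That leaves 5 units to arrange: 2 × 2 × 5! = 4 × 120 = 480.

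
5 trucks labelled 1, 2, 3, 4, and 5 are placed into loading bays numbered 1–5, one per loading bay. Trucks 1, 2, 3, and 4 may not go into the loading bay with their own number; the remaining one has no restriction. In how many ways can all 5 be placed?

53

Let Aᵢ (for 1 ≤ i ≤ 4) be the placements that put truck i in its forbidden loading bay. Any j of these fix j positions, leaving (5−j)! ways to fill the rest, and there are C(4,j) ways to pick which j.
By inclusion–exclusion, the number of valid placements is Σ_{j=0}^{4} (−1)^j C(4,j)·(5−j)!.
Computing: 120 − 96 + 36 − 8 + 1 = 53.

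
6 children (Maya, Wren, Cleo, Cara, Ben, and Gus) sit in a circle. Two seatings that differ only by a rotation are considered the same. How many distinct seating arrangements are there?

Fix one person's seat to break rotational symmetry; the remaining 5 people can be arranged in (5)! = 120 ways.

120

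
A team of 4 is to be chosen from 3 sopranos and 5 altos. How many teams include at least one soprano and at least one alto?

With no constraint there are C(8,4) = 70 possible selections.
Selections missing a whole group: no sopranos → C(5,4) = 5; no altos → C(3,4) = 0.
Both groups omitted at once is impossible, so 70 − 5 = 65.

65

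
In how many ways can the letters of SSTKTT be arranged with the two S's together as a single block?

Treat the 2 copies of S as a single block. The multiset to arrange is then {SS, K, T, T, T}, 5 items in all.
That gives (5)!/(3!) = 20 arrangements.

20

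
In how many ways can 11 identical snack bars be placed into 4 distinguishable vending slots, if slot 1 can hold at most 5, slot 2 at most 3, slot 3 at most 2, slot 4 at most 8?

62

Ignoring the caps, the number of non-negative solutions to x_1+…+x_4 = 11 is C(14,3) = 364.
Subtract solutions that violate a single cap (substitute x_i' = x_i − (cap_i+1)): x_1 ≥ 6 gives C(8,3) = 56; x_2 ≥ 4 gives C(10,3) = 120; x_3 ≥ 3 gives C(11,3) = 165; x_4 ≥ 9 gives C(5,3) = 10. Together 351.
Add back pairs where two caps are both exceeded: 4 + 10 + 0 + 35 + 0 + 0 = 49.
By inclusion–exclusion the count is 364 − 351 + 49 = 62.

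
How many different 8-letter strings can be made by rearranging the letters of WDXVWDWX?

1680

The 8 letters of WDXVWDWX have repeats: D appearing twice, W appearing 3 times, and X appearing twice.
Dividing 8! = 40320 by 3!·2!·2! = 24 for the repeated letters gives 1680.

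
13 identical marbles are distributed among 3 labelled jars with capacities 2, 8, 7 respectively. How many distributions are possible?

By stars and bars, unrestricted non-negative solutions to x_1+…+x_3 = 13 number C(13+2,2) = 105.
Subtract solutions that violate a single cap (substitute x_i' = x_i − (cap_i+1)): x_1 ≥ 3 gives C(12,2) = 66; x_2 ≥ 9 gives C(6,2) = 15; x_3 ≥ 8 gives C(7,2) = 21. Together 102.
Add back pairs where two caps are both exceeded: 3 + 6 + 0 = 9.
By inclusion–exclusion the count is 105 − 102 + 9 = 12.

12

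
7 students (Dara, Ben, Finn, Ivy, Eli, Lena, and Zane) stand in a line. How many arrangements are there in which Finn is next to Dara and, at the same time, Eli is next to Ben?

Treat {Finn,Dara} as one block (2 orders) and {Eli,Ben} as another (2 orders).
That leaves 5 units to arrange: 2 × 2 × 5! = 4 × 120 = 480.

480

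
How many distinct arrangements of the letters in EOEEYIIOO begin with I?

1120

Fix I in the first position and arrange the remaining 8 letters.
Those 8 letters have E appearing 3 times and O appearing 3 times, giving (8)!/(3!·3!) = 1120.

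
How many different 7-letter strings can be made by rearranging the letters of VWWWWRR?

VWWWWRR has 7 letters with R appearing twice and W appearing 4 times.
Dividing 7! = 5040 by 4!·2! = 48 for the repeated letters gives 105.

105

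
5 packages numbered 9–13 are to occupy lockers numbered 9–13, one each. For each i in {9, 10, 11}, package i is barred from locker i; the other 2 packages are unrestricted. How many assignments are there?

Let Aᵢ (for i ∈ {9, 10, 11}) be the placements that put package i in its forbidden locker. Any j of these fix j positions, leaving (5−j)! ways to fill the rest, and there are C(3,j) ways to pick which j.
By inclusion–exclusion, the number of valid placements is Σ_{j=0}^{3} (−1)^j C(3,j)·(5−j)!.
Computing: 120 − 72 + 18 − 2 = 64.

64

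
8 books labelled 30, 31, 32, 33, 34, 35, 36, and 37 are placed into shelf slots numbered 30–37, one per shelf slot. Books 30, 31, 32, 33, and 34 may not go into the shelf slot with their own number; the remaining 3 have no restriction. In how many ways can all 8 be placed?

Let Aᵢ (for 30 ≤ i ≤ 34) be the placements that put book i in its forbidden shelf slot. Any j of these fix j positions, leaving (8−j)! ways to fill the rest, and there are C(5,j) ways to pick which j.
By inclusion–exclusion, the number of valid placements is Σ_{j=0}^{5} (−1)^j C(5,j)·(8−j)!.
Computing: 40320 − 25200 + 7200 − 1200 + 120 − 6 = 21234.

21234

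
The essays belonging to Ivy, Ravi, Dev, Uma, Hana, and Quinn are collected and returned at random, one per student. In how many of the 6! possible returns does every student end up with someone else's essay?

265

This is the derangement count D_6: permutations of 6 items with no fixed point.
By inclusion–exclusion this is Σ_{j=0}^{6} (−1)^j C(6,j)·(6−j)!.
Computing: 720 − 720 + 360 − 120 + 30 − 6 + 1 = 265.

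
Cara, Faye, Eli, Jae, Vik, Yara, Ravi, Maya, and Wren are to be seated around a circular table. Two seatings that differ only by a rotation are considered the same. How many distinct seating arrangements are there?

Fix one person's seat to break rotational symmetry; the remaining 8 people can be arranged in (8)! = 40320 ways.

40320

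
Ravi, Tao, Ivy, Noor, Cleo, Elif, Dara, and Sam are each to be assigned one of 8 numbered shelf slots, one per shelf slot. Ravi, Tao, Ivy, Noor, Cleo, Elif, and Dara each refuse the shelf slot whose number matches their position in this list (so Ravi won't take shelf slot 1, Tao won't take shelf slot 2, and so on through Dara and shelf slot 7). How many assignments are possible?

Let Aᵢ (for 1 ≤ i ≤ 7) be the placements that put person i in their forbidden shelf slot. Any j of these fix j positions, leaving (8−j)! ways to fill the rest, and there are C(7,j) ways to pick which j.
By inclusion–exclusion, the number of valid placements is Σ_{j=0}^{7} (−1)^j C(7,j)·(8−j)!.
Computing: 40320 − 35280 + 15120 − 4200 + 840 − 126 + 14 − 1 = 16687.

16687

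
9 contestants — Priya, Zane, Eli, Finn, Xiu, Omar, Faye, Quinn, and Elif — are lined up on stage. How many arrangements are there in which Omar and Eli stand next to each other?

Place the 7 others and the Omar-Eli pair as 8 objects in a line; the pair has 2 internal arrangements.
That gives 2 × 8! = 2 × 40320 = 80640.

80640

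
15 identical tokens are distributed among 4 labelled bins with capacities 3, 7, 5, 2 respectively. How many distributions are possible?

Without the upper bounds there are C(18,3) = 816 ways to split 15 among 4 bins.
Subtract solutions that violate a single cap (substitute x_i' = x_i − (cap_i+1)): x_1 ≥ 4 gives C(14,3) = 364; x_2 ≥ 8 gives C(10,3) = 120; x_3 ≥ 6 gives C(12,3) = 220; x_4 ≥ 3 gives C(15,3) = 455. Together 1159.
Add back pairs where two caps are both exceeded: 20 + 56 + 165 + 4 + 35 + 84 = 364.
Subtract triples: 0 + 1 + 10 + 0 = 11.
By inclusion–exclusion the count is 816 − 1159 + 364 − 11 = 10.

10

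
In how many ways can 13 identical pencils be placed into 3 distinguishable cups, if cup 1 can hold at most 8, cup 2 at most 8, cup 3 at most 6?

Without the upper bounds there are C(15,2) = 105 ways to split 13 among 3 cups.
Subtract solutions that violate a single cap (substitute x_i' = x_i − (cap_i+1)): x_1 ≥ 9 gives C(6,2) = 15; x_2 ≥ 9 gives C(6,2) = 15; x_3 ≥ 7 gives C(8,2) = 28. Together 58.
No two caps can be exceeded simultaneously, so the pair terms are all 0.
By inclusion–exclusion the count is 105 − 58 + 0 = 47.

47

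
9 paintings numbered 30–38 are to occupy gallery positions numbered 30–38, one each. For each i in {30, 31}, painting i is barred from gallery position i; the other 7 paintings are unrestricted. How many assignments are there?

Let Aᵢ (for i ∈ {30, 31}) be the placements that put painting i in its forbidden gallery position. Any j of these fix j positions, leaving (9−j)! ways to fill the rest, and there are C(2,j) ways to pick which j.
By inclusion–exclusion, the number of valid placements is Σ_{j=0}^{2} (−1)^j C(2,j)·(9−j)!.
Computing: 362880 − 80640 + 5040 = 287280.

287280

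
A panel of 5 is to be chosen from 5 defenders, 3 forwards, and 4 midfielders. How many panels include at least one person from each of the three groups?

Unrestricted: C(12,5) = 792 ways to pick any 5 of the 12.
Selections missing a whole group: no defenders → C(7,5) = 21; no forwards → C(9,5) = 126; no midfielders → C(8,5) = 56.
Add back selections omitting two groups (i.e. drawn from a single group): C(5,5) + C(3,5) + C(4,5) = 1.
By inclusion–exclusion: 792 − 203 + 1 = 590.

590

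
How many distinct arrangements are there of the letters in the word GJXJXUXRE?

The 9 letters of GJXJXUXRE have repeats: J appearing twice and X appearing 3 times.
The number of distinct arrangements is 9!/(3!·2!) = 362880/12 = 30240.

30240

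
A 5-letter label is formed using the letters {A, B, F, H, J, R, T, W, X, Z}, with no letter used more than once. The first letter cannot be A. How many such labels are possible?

27216

The first letter has 10−1 = 9 choices (anything except A).
The remaining 4 letters are filled from the other 9 symbols without repetition: 9 × 8 × 7 × 6 = 3024.
Total: 9 × 3024 = 27216.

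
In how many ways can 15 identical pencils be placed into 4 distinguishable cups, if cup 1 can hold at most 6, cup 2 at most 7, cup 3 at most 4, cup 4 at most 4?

76

Without the upper bounds there are C(18,3) = 816 ways to split 15 among 4 cups.
Subtract solutions that violate a single cap (substitute x_i' = x_i − (cap_i+1)): x_1 ≥ 7 gives C(11,3) = 165; x_2 ≥ 8 gives C(10,3) = 120; x_3 ≥ 5 gives C(13,3) = 286; x_4 ≥ 5 gives C(13,3) = 286. Together 857.
Add back pairs where two caps are both exceeded: 1 + 20 + 20 + 10 + 10 + 56 = 117.
By inclusion–exclusion the count is 816 − 857 + 117 = 76.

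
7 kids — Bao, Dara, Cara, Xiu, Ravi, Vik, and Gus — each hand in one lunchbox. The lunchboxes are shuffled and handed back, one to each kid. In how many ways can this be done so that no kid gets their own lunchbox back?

1854

Let Aᵢ be the assignments in which kid i gets their own lunchbox. We want the size of the complement of A₁∪…∪A_7.
By inclusion–exclusion this is Σ_{j=0}^{7} (−1)^j C(7,j)·(7−j)!.
Computing: 5040 − 5040 + 2520 − 840 + 210 − 42 + 7 − 1 = 1854.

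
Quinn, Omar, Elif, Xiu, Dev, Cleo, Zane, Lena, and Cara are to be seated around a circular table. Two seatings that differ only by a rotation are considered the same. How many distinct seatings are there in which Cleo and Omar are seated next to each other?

10080

Treat {Cleo, Omar} as one unit (2 internal orders) and seat the resulting 8 units around the table: (7)! circular arrangements.
So 2 × (7)! = 2 × 5040 = 10080.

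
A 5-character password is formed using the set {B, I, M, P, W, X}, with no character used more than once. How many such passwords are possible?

With no repetition, fill the 5 characters in order: 6 choices, then 5, down to 2.
That product is 6 × 5 × 4 × 3 × 2 = 720.

720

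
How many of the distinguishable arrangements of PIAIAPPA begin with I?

With the first slot taken by I, it remains to arrange the other 7 letters (PAIAPPA).
Those 7 letters have A appearing 3 times and P appearing 3 times, giving (7)!/(3!·3!) = 140.

140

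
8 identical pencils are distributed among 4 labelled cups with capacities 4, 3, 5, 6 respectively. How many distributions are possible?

96

Without the upper bounds there are C(11,3) = 165 ways to split 8 among 4 cups.
Subtract solutions that violate a single cap (substitute x_i' = x_i − (cap_i+1)): x_1 ≥ 5 gives C(6,3) = 20; x_2 ≥ 4 gives C(7,3) = 35; x_3 ≥ 6 gives C(5,3) = 10; x_4 ≥ 7 gives C(4,3) = 4. Together 69.
No two caps can be exceeded simultaneously, so the pair terms are all 0.
By inclusion–exclusion the count is 165 − 69 + 0 = 96.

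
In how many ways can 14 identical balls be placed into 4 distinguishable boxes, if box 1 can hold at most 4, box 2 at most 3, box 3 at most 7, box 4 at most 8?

109

Without the upper bounds there are C(17,3) = 680 ways to split 14 among 4 boxes.
Subtract solutions that violate a single cap (substitute x_i' = x_i − (cap_i+1)): x_1 ≥ 5 gives C(12,3) = 220; x_2 ≥ 4 gives C(13,3) = 286; x_3 ≥ 8 gives C(9,3) = 84; x_4 ≥ 9 gives C(8,3) = 56. Together 646.
Add back pairs where two caps are both exceeded: 56 + 4 + 1 + 10 + 4 + 0 = 75.
By inclusion–exclusion the count is 680 − 646 + 75 = 109.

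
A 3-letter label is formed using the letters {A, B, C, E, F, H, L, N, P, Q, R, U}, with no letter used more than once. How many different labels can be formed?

1320

Choose and order 3 of the 12 symbols: the first letter has 12 options, the next 11, then 10.
12 × 11 × 10 = 1320.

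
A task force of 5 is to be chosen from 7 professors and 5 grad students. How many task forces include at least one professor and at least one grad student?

With no constraint there are C(12,5) = 792 possible selections.
Selections missing a whole group: no professors → C(5,5) = 1; no grad students → C(7,5) = 21.
Both groups omitted at once is impossible, so 792 − 22 = 770.

770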